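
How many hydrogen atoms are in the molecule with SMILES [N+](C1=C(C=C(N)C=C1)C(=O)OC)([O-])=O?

Hydrogens are implicit in SMILES; fill each atom to its normal valence:
  3 × C (aromatic): 1 H each → 3
  3 × C (aromatic): no H
  3 × O: no H
  1 × C: 3 H
  1 × C: no H
  1 × N: 2 H
  1 × N (charge +1): no H
  1 × O (charge -1): no H
  Total hydrogens = 8.

8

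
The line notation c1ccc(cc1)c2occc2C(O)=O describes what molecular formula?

C11H8O3

Heavy atoms from the SMILES: 11 C, 3 O.
Implicit hydrogens by atom environment:
  7 × C (aromatic): 1 H each → 7
  3 × C (aromatic): no H
  1 × C: no H
  1 × O: 1 H
  1 × O (aromatic): no H
  1 × O: no H
  Total hydrogens = 8.
Molecular formula: C11H8O3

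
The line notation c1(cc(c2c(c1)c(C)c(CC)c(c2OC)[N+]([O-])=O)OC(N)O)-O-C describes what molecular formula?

Heavy atoms from the SMILES: 16 C, 2 N, 6 O.
Implicit hydrogens by atom environment:
  8 × C (aromatic): no H
  4 × C: 3 H each → 12
  4 × O: no H
  2 × C (aromatic): 1 H each → 2
  1 × C: 2 H
  1 × C: 1 H
  1 × N: 2 H
  1 × N (charge +1): no H
  1 × O: 1 H
  1 × O (charge -1): no H
  Total hydrogens = 20.
Molecular formula: C16H20N2O6

C16H20N2O6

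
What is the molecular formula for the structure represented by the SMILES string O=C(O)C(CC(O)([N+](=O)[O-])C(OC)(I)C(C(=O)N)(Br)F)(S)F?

Heavy atoms from the SMILES: 1 Br, 8 C, 2 F, 1 I, 2 N, 7 O, 1 S.
Implicit hydrogens by atom environment:
  6 × C: no H
  4 × O: no H
  2 × F: no H
  2 × O: 1 H each → 2
  1 × Br: no H
  1 × C: 3 H
  1 × C: 2 H
  1 × I: no H
  1 × N: 2 H
  1 × N (charge +1): no H
  1 × O (charge -1): no H
  1 × S: 1 H
  Total hydrogens = 10.
Molecular formula: C8H10BrF2IN2O7S

C8H10BrF2IN2O7S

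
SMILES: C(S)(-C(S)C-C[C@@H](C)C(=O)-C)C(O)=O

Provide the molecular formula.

Heavy atoms from the SMILES: 9 C, 3 O, 2 S.
Implicit hydrogens by atom environment:
  3 × C: 1 H each → 3
  2 × C: 3 H each → 6
  2 × C: 2 H each → 4
  2 × C: no H
  2 × O: no H
  2 × S: 1 H each → 2
  1 × O: 1 H
  Total hydrogens = 16.
Molecular formula: C9H16O3S2

C9H16O3S2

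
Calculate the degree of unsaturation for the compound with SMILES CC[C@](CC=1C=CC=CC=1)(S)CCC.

4

Molecular formula from the SMILES: C13H20S.
DoU = (2C + 2 + N − H − X)/2 = (2·13 + 2 + 0 − 20 − 0)/2 = 8/2 = 4.
(Structurally: 1 ring(s) + 3 π bond(s) = 4.)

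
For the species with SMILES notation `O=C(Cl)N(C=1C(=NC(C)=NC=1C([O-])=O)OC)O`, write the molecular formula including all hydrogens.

C8H7ClN3O5-

Heavy atoms from the SMILES: 8 C, 1 Cl, 3 N, 5 O.
Implicit hydrogens by atom environment:
  4 × C (aromatic): no H
  3 × O: no H
  2 × C: 3 H each → 6
  2 × C: no H
  2 × N (aromatic): no H
  1 × Cl: no H
  1 × N: no H
  1 × O: 1 H
  1 × O (charge -1): no H
  Total hydrogens = 7.
Net charge -1.
Molecular formula: C8H7ClN3O5-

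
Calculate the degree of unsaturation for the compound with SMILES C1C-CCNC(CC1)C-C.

1

Molecular formula from the SMILES: C9H19N.
DoU = (2C + 2 + N − H − X)/2 = (2·9 + 2 + 1 − 19 − 0)/2 = 2/2 = 1.
(Structurally: 1 ring(s) + 0 π bond(s) = 1.)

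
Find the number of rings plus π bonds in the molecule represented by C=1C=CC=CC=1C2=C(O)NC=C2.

Molecular formula from the SMILES: C10H9NO.
DoU = (2C + 2 + N − H − X)/2 = (2·10 + 2 + 1 − 9 − 0)/2 = 14/2 = 7.
(Structurally: 2 ring(s) + 5 π bond(s) = 7.)

7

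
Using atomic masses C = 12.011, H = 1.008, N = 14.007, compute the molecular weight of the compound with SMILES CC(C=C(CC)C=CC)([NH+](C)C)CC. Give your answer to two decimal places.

196.36

Molecular formula: C13H26N+.
M = 13×12.011 + 26×1.008 + 1×14.007 = 196.36 g/mol.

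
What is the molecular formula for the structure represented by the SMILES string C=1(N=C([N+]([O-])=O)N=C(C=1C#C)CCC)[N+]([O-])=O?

C9H8N4O4

Heavy atoms from the SMILES: 9 C, 4 N, 4 O.
Implicit hydrogens by atom environment:
  4 × C (aromatic): no H
  2 × C: 2 H each → 4
  2 × N (aromatic): no H
  2 × N (charge +1): no H
  2 × O: no H
  2 × O (charge -1): no H
  1 × C: 3 H
  1 × C: 1 H
  1 × C: no H
  Total hydrogens = 8.
Molecular formula: C9H8N4O4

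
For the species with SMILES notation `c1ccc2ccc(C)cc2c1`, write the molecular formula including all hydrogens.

C11H10

Heavy atoms from the SMILES: 11 C.
Implicit hydrogens by atom environment:
  7 × C (aromatic): 1 H each → 7
  3 × C (aromatic): no H
  1 × C: 3 H
  Total hydrogens = 10.
Molecular formula: C11H10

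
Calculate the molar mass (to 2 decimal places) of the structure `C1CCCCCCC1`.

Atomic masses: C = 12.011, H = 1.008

Molecular formula: C8H16.
M = 8×12.011 + 16×1.008 = 112.22 g/mol.

112.22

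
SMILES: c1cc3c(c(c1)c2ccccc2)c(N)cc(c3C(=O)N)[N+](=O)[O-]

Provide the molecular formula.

Heavy atoms from the SMILES: 17 C, 3 N, 3 O.
Implicit hydrogens by atom environment:
  9 × C (aromatic): 1 H each → 9
  7 × C (aromatic): no H
  2 × N: 2 H each → 4
  2 × O: no H
  1 × C: no H
  1 × N (charge +1): no H
  1 × O (charge -1): no H
  Total hydrogens = 13.
Molecular formula: C17H13N3O3

C17H13N3O3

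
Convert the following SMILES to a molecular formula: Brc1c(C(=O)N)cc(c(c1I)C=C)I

Heavy atoms from the SMILES: 1 Br, 9 C, 2 I, 1 N, 1 O.
Implicit hydrogens by atom environment:
  5 × C (aromatic): no H
  2 × I: no H
  1 × Br: no H
  1 × C: 2 H
  1 × C (aromatic): 1 H
  1 × C: 1 H
  1 × C: no H
  1 × N: 2 H
  1 × O: no H
  Total hydrogens = 6.
Molecular formula: C9H6BrI2NO

C9H6BrI2NO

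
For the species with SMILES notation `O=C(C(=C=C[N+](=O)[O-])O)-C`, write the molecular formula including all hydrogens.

Heavy atoms from the SMILES: 5 C, 1 N, 4 O.
Implicit hydrogens by atom environment:
  3 × C: no H
  2 × O: no H
  1 × C: 3 H
  1 × C: 1 H
  1 × N (charge +1): no H
  1 × O: 1 H
  1 × O (charge -1): no H
  Total hydrogens = 5.
Molecular formula: C5H5NO4

C5H5NO4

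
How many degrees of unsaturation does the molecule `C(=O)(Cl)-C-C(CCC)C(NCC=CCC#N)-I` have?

4

Molecular formula from the SMILES: C12H18ClIN2O.
DoU = (2C + 2 + N − H − X)/2 = (2·12 + 2 + 2 − 18 − 2)/2 = 8/2 = 4.
(Structurally: 0 ring(s) + 4 π bond(s) = 4.)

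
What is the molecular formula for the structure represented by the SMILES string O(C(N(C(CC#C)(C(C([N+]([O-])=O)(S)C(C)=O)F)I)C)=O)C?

Heavy atoms from the SMILES: 11 C, 1 F, 1 I, 2 N, 5 O, 1 S.
Implicit hydrogens by atom environment:
  5 × C: no H
  4 × O: no H
  3 × C: 3 H each → 9
  2 × C: 1 H each → 2
  1 × C: 2 H
  1 × F: no H
  1 × I: no H
  1 × N (charge +1): no H
  1 × N: no H
  1 × O (charge -1): no H
  1 × S: 1 H
  Total hydrogens = 14.
Molecular formula: C11H14FIN2O5S

C11H14FIN2O5S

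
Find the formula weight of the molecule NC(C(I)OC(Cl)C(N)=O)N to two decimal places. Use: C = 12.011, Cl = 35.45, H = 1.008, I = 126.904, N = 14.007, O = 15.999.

Molecular formula: C4H9ClIN3O2.
M = 4×12.011 + 1×35.45 + 9×1.008 + 1×126.904 + 3×14.007 + 2×15.999 = 293.49 g/mol.

293.49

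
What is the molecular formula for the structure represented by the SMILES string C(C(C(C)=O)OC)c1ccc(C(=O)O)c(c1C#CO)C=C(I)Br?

C16H14BrIO5

Heavy atoms from the SMILES: 1 Br, 16 C, 1 I, 5 O.
Implicit hydrogens by atom environment:
  5 × C: no H
  4 × C (aromatic): no H
  3 × O: no H
  2 × C: 3 H each → 6
  2 × C (aromatic): 1 H each → 2
  2 × C: 1 H each → 2
  2 × O: 1 H each → 2
  1 × Br: no H
  1 × C: 2 H
  1 × I: no H
  Total hydrogens = 14.
Molecular formula: C16H14BrIO5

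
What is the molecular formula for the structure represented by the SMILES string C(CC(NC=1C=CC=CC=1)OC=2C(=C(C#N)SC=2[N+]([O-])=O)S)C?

C15H15N3O3S2

Heavy atoms from the SMILES: 15 C, 3 N, 3 O, 2 S.
Implicit hydrogens by atom environment:
  5 × C (aromatic): 1 H each → 5
  5 × C (aromatic): no H
  2 × C: 2 H each → 4
  2 × O: no H
  1 × C: 3 H
  1 × C: 1 H
  1 × C: no H
  1 × N: 1 H
  1 × N: no H
  1 × N (charge +1): no H
  1 × O (charge -1): no H
  1 × S: 1 H
  1 × S (aromatic): no H
  Total hydrogens = 15.
Molecular formula: C15H15N3O3S2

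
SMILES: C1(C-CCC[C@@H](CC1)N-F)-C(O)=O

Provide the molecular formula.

Heavy atoms from the SMILES: 9 C, 1 F, 1 N, 2 O.
Implicit hydrogens by atom environment:
  6 × C: 2 H each → 12
  2 × C: 1 H each → 2
  1 × C: no H
  1 × F: no H
  1 × N: 1 H
  1 × O: 1 H
  1 × O: no H
  Total hydrogens = 16.
Molecular formula: C9H16FNO2

C9H16FNO2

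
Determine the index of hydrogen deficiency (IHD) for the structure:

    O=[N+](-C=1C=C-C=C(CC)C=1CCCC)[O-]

Molecular formula from the SMILES: C12H17NO2.
DoU = (2C + 2 + N − H − X)/2 = (2·12 + 2 + 1 − 17 − 0)/2 = 10/2 = 5.
(Structurally: 1 ring(s) + 4 π bond(s) = 5.)

5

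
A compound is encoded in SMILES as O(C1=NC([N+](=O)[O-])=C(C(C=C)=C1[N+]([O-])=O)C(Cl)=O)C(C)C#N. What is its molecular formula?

Heavy atoms from the SMILES: 11 C, 1 Cl, 4 N, 6 O.
Implicit hydrogens by atom environment:
  5 × C (aromatic): no H
  4 × O: no H
  2 × C: 1 H each → 2
  2 × C: no H
  2 × N (charge +1): no H
  2 × O (charge -1): no H
  1 × C: 3 H
  1 × C: 2 H
  1 × Cl: no H
  1 × N (aromatic): no H
  1 × N: no H
  Total hydrogens = 7.
Molecular formula: C11H7ClN4O6

C11H7ClN4O6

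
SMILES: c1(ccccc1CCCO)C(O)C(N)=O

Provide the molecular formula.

C11H15NO3

Heavy atoms from the SMILES: 11 C, 1 N, 3 O.
Implicit hydrogens by atom environment:
  4 × C (aromatic): 1 H each → 4
  3 × C: 2 H each → 6
  2 × C (aromatic): no H
  2 × O: 1 H each → 2
  1 × C: 1 H
  1 × C: no H
  1 × N: 2 H
  1 × O: no H
  Total hydrogens = 15.
Molecular formula: C11H15NO3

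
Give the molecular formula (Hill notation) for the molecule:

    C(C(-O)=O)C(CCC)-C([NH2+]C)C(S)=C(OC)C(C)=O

C13H24NO4S+

Heavy atoms from the SMILES: 13 C, 1 N, 4 O, 1 S.
Implicit hydrogens by atom environment:
  4 × C: 3 H each → 12
  4 × C: no H
  3 × C: 2 H each → 6
  3 × O: no H
  2 × C: 1 H each → 2
  1 × N (charge +1): 2 H
  1 × O: 1 H
  1 × S: 1 H
  Total hydrogens = 24.
Net charge +1.
Molecular formula: C13H24NO4S+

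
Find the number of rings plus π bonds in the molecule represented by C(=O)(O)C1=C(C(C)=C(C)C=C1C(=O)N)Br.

Molecular formula from the SMILES: C10H10BrNO3.
DoU = (2C + 2 + N − H − X)/2 = (2·10 + 2 + 1 − 10 − 1)/2 = 12/2 = 6.
(Structurally: 1 ring(s) + 5 π bond(s) = 6.)

6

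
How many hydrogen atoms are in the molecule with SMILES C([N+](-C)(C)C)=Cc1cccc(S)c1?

16

Hydrogens are implicit in SMILES; fill each atom to its normal valence:
  4 × C (aromatic): 1 H each → 4
  3 × C: 3 H each → 9
  2 × C: 1 H each → 2
  2 × C (aromatic): no H
  1 × N (charge +1): no H
  1 × S: 1 H
  Total hydrogens = 16.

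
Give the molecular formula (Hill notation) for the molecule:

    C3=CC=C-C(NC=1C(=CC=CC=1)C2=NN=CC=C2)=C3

Heavy atoms from the SMILES: 16 C, 3 N.
Implicit hydrogens by atom environment:
  12 × C (aromatic): 1 H each → 12
  4 × C (aromatic): no H
  2 × N (aromatic): no H
  1 × N: 1 H
  Total hydrogens = 13.
Molecular formula: C16H13N3

C16H13N3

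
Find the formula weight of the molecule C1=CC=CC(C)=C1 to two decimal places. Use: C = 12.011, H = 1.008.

92.14

Molecular formula: C7H8.
M = 7×12.011 + 8×1.008 = 92.14 g/mol.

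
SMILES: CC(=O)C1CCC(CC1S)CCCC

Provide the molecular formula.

C12H22OS

Heavy atoms from the SMILES: 12 C, 1 O, 1 S.
Implicit hydrogens by atom environment:
  6 × C: 2 H each → 12
  3 × C: 1 H each → 3
  2 × C: 3 H each → 6
  1 × C: no H
  1 × O: no H
  1 × S: 1 H
  Total hydrogens = 22.
Molecular formula: C12H22OS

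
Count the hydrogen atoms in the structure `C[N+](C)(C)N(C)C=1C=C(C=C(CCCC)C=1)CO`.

27

Hydrogens are implicit in SMILES; fill each atom to its normal valence:
  5 × C: 3 H each → 15
  4 × C: 2 H each → 8
  3 × C (aromatic): 1 H each → 3
  3 × C (aromatic): no H
  1 × N: no H
  1 × N (charge +1): no H
  1 × O: 1 H
  Total hydrogens = 27.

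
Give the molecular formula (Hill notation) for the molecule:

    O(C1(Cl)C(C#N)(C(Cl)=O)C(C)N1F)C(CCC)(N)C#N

Heavy atoms from the SMILES: 11 C, 2 Cl, 1 F, 4 N, 2 O.
Implicit hydrogens by atom environment:
  6 × C: no H
  3 × N: no H
  2 × C: 3 H each → 6
  2 × C: 2 H each → 4
  2 × Cl: no H
  2 × O: no H
  1 × C: 1 H
  1 × F: no H
  1 × N: 2 H
  Total hydrogens = 13.
Molecular formula: C11H13Cl2FN4O2

C11H13Cl2FN4O2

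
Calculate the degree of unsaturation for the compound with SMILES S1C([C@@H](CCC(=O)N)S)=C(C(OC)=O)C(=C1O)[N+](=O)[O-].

6

Molecular formula from the SMILES: C10H12N2O6S2.
DoU = (2C + 2 + N − H − X)/2 = (2·10 + 2 + 2 − 12 − 0)/2 = 12/2 = 6.
(Structurally: 1 ring(s) + 5 π bond(s) = 6.)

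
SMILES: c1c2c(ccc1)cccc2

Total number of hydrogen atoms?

8

Hydrogens are implicit in SMILES; fill each atom to its normal valence:
  8 × C (aromatic): 1 H each → 8
  2 × C (aromatic): no H
  Total hydrogens = 8.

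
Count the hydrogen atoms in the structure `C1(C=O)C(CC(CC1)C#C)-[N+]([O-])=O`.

11

Hydrogens are implicit in SMILES; fill each atom to its normal valence:
  5 × C: 1 H each → 5
  3 × C: 2 H each → 6
  2 × O: no H
  1 × C: no H
  1 × N (charge +1): no H
  1 × O (charge -1): no H
  Total hydrogens = 11.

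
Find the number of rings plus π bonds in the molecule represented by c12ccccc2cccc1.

Molecular formula from the SMILES: C10H8.
DoU = (2C + 2 + N − H − X)/2 = (2·10 + 2 + 0 − 8 − 0)/2 = 14/2 = 7.
(Structurally: 2 ring(s) + 5 π bond(s) = 7.)

7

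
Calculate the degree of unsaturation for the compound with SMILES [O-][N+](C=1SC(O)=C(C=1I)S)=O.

Molecular formula from the SMILES: C4H2INO3S2.
DoU = (2C + 2 + N − H − X)/2 = (2·4 + 2 + 1 − 2 − 1)/2 = 8/2 = 4.
(Structurally: 1 ring(s) + 3 π bond(s) = 4.)

4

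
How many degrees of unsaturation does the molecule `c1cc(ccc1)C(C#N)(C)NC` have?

Molecular formula from the SMILES: C10H12N2.
DoU = (2C + 2 + N − H − X)/2 = (2·10 + 2 + 2 − 12 − 0)/2 = 12/2 = 6.
(Structurally: 1 ring(s) + 5 π bond(s) = 6.)

6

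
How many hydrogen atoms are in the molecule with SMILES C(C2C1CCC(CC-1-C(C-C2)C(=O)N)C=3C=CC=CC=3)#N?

Hydrogens are implicit in SMILES; fill each atom to its normal valence:
  5 × C: 2 H each → 10
  5 × C: 1 H each → 5
  5 × C (aromatic): 1 H each → 5
  2 × C: no H
  1 × C (aromatic): no H
  1 × N: 2 H
  1 × N: no H
  1 × O: no H
  Total hydrogens = 22.

22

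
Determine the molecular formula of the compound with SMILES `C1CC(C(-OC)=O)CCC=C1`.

C9H14O2

Heavy atoms from the SMILES: 9 C, 2 O.
Implicit hydrogens by atom environment:
  4 × C: 2 H each → 8
  3 × C: 1 H each → 3
  2 × O: no H
  1 × C: 3 H
  1 × C: no H
  Total hydrogens = 14.
Molecular formula: C9H14O2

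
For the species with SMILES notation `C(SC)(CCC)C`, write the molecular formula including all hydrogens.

C6H14S

Heavy atoms from the SMILES: 6 C, 1 S.
Implicit hydrogens by atom environment:
  3 × C: 3 H each → 9
  2 × C: 2 H each → 4
  1 × C: 1 H
  1 × S: no H
  Total hydrogens = 14.
Molecular formula: C6H14S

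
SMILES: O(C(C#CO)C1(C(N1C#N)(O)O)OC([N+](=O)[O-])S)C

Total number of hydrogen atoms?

9

Hydrogens are implicit in SMILES; fill each atom to its normal valence:
  5 × C: no H
  3 × O: 1 H each → 3
  3 × O: no H
  2 × C: 1 H each → 2
  2 × N: no H
  1 × C: 3 H
  1 × N (charge +1): no H
  1 × O (charge -1): no H
  1 × S: 1 H
  Total hydrogens = 9.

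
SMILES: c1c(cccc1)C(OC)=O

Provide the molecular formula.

Heavy atoms from the SMILES: 8 C, 2 O.
Implicit hydrogens by atom environment:
  5 × C (aromatic): 1 H each → 5
  2 × O: no H
  1 × C: 3 H
  1 × C (aromatic): no H
  1 × C: no H
  Total hydrogens = 8.
Molecular formula: C8H8O2

C8H8O2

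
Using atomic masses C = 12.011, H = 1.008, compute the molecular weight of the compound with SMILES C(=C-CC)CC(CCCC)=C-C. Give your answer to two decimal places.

Molecular formula: C12H22.
M = 12×12.011 + 22×1.008 = 166.31 g/mol.

166.31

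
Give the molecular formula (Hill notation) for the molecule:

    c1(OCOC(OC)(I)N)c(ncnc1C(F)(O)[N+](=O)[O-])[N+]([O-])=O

Heavy atoms from the SMILES: 8 C, 1 F, 1 I, 5 N, 8 O.
Implicit hydrogens by atom environment:
  5 × O: no H
  3 × C (aromatic): no H
  2 × C: no H
  2 × N (aromatic): no H
  2 × N (charge +1): no H
  2 × O (charge -1): no H
  1 × C: 3 H
  1 × C: 2 H
  1 × C (aromatic): 1 H
  1 × F: no H
  1 × I: no H
  1 × N: 2 H
  1 × O: 1 H
  Total hydrogens = 9.
Molecular formula: C8H9FIN5O8

C8H9FIN5O8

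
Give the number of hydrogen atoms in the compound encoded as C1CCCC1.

10

Hydrogens are implicit in SMILES; fill each atom to its normal valence:
  5 × C: 2 H each → 10
  Total hydrogens = 10.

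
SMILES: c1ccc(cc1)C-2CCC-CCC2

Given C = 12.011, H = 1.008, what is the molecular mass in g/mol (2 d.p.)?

Molecular formula: C13H18.
M = 13×12.011 + 18×1.008 = 174.29 g/mol.

174.29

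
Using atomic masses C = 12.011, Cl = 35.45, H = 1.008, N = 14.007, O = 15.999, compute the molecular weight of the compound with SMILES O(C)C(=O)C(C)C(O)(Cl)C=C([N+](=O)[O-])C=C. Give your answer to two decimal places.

249.65

Molecular formula: C9H12ClNO5.
M = 9×12.011 + 1×35.45 + 12×1.008 + 1×14.007 + 5×15.999 = 249.65 g/mol.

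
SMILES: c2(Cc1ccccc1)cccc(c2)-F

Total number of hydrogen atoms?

Hydrogens are implicit in SMILES; fill each atom to its normal valence:
  9 × C (aromatic): 1 H each → 9
  3 × C (aromatic): no H
  1 × C: 2 H
  1 × F: no H
  Total hydrogens = 11.

11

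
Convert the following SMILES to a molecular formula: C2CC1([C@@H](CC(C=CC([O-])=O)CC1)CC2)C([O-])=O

Heavy atoms from the SMILES: 14 C, 4 O.
Implicit hydrogens by atom environment:
  7 × C: 2 H each → 14
  4 × C: 1 H each → 4
  3 × C: no H
  2 × O: no H
  2 × O (charge -1): no H
  Total hydrogens = 18.
Net charge -2.
Molecular formula: [C14H18O4]2-

[C14H18O4]2-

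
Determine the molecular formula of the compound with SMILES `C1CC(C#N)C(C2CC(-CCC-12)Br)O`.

Heavy atoms from the SMILES: 1 Br, 11 C, 1 N, 1 O.
Implicit hydrogens by atom environment:
  5 × C: 2 H each → 10
  5 × C: 1 H each → 5
  1 × Br: no H
  1 × C: no H
  1 × N: no H
  1 × O: 1 H
  Total hydrogens = 16.
Molecular formula: C11H16BrNO

C11H16BrNO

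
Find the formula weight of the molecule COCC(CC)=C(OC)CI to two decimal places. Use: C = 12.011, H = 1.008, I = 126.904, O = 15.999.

Molecular formula: C8H15IO2.
M = 8×12.011 + 15×1.008 + 1×126.904 + 2×15.999 = 270.11 g/mol.

270.11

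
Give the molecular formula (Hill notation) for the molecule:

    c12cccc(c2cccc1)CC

Heavy atoms from the SMILES: 12 C.
Implicit hydrogens by atom environment:
  7 × C (aromatic): 1 H each → 7
  3 × C (aromatic): no H
  1 × C: 3 H
  1 × C: 2 H
  Total hydrogens = 12.
Molecular formula: C12H12

C12H12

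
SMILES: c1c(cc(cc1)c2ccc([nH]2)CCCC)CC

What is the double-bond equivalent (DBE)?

7

Molecular formula from the SMILES: C16H21N.
DoU = (2C + 2 + N − H − X)/2 = (2·16 + 2 + 1 − 21 − 0)/2 = 14/2 = 7.
(Structurally: 2 ring(s) + 5 π bond(s) = 7.)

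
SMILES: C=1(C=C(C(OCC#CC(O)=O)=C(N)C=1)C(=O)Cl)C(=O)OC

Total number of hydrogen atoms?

10

Hydrogens are implicit in SMILES; fill each atom to its normal valence:
  5 × C: no H
  5 × O: no H
  4 × C (aromatic): no H
  2 × C (aromatic): 1 H each → 2
  1 × C: 3 H
  1 × C: 2 H
  1 × Cl: no H
  1 × N: 2 H
  1 × O: 1 H
  Total hydrogens = 10.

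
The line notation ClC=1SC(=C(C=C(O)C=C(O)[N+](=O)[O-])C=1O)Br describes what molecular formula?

C8H5BrClNO5S

Heavy atoms from the SMILES: 1 Br, 8 C, 1 Cl, 1 N, 5 O, 1 S.
Implicit hydrogens by atom environment:
  4 × C (aromatic): no H
  3 × O: 1 H each → 3
  2 × C: 1 H each → 2
  2 × C: no H
  1 × Br: no H
  1 × Cl: no H
  1 × N (charge +1): no H
  1 × O: no H
  1 × O (charge -1): no H
  1 × S (aromatic): no H
  Total hydrogens = 5.
Molecular formula: C8H5BrClNO5S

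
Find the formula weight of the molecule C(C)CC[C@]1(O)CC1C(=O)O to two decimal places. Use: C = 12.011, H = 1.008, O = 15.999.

Molecular formula: C8H14O3.
M = 8×12.011 + 14×1.008 + 3×15.999 = 158.20 g/mol.

158.20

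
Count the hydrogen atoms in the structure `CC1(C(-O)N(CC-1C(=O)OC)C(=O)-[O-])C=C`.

14

Hydrogens are implicit in SMILES; fill each atom to its normal valence:
  3 × C: 1 H each → 3
  3 × C: no H
  3 × O: no H
  2 × C: 3 H each → 6
  2 × C: 2 H each → 4
  1 × N: no H
  1 × O: 1 H
  1 × O (charge -1): no H
  Total hydrogens = 14.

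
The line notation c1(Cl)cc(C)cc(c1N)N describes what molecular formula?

Heavy atoms from the SMILES: 7 C, 1 Cl, 2 N.
Implicit hydrogens by atom environment:
  4 × C (aromatic): no H
  2 × C (aromatic): 1 H each → 2
  2 × N: 2 H each → 4
  1 × C: 3 H
  1 × Cl: no H
  Total hydrogens = 9.
Molecular formula: C7H9ClN2

C7H9ClN2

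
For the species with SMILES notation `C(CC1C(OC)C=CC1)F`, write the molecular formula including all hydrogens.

C8H13FO

Heavy atoms from the SMILES: 8 C, 1 F, 1 O.
Implicit hydrogens by atom environment:
  4 × C: 1 H each → 4
  3 × C: 2 H each → 6
  1 × C: 3 H
  1 × F: no H
  1 × O: no H
  Total hydrogens = 13.
Molecular formula: C8H13FO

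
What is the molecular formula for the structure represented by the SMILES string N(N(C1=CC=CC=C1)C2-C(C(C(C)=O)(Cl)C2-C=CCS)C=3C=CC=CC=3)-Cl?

C21H22Cl2N2OS

Heavy atoms from the SMILES: 21 C, 2 Cl, 2 N, 1 O, 1 S.
Implicit hydrogens by atom environment:
  10 × C (aromatic): 1 H each → 10
  5 × C: 1 H each → 5
  2 × C: no H
  2 × C (aromatic): no H
  2 × Cl: no H
  1 × C: 3 H
  1 × C: 2 H
  1 × N: 1 H
  1 × N: no H
  1 × O: no H
  1 × S: 1 H
  Total hydrogens = 22.
Molecular formula: C21H22Cl2N2OS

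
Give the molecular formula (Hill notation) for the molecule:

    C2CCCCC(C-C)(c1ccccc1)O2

Heavy atoms from the SMILES: 14 C, 1 O.
Implicit hydrogens by atom environment:
  6 × C: 2 H each → 12
  5 × C (aromatic): 1 H each → 5
  1 × C: 3 H
  1 × C: no H
  1 × C (aromatic): no H
  1 × O: no H
  Total hydrogens = 20.
Molecular formula: C14H20O

C14H20O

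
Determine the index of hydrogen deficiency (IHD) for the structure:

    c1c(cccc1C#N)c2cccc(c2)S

10

Molecular formula from the SMILES: C13H9NS.
DoU = (2C + 2 + N − H − X)/2 = (2·13 + 2 + 1 − 9 − 0)/2 = 20/2 = 10.
(Structurally: 2 ring(s) + 8 π bond(s) = 10.)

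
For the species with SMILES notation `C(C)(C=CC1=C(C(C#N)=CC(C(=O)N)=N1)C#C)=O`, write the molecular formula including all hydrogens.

Heavy atoms from the SMILES: 13 C, 3 N, 2 O.
Implicit hydrogens by atom environment:
  4 × C (aromatic): no H
  4 × C: no H
  3 × C: 1 H each → 3
  2 × O: no H
  1 × C: 3 H
  1 × C (aromatic): 1 H
  1 × N: 2 H
  1 × N (aromatic): no H
  1 × N: no H
  Total hydrogens = 9.
Molecular formula: C13H9N3O2

C13H9N3O2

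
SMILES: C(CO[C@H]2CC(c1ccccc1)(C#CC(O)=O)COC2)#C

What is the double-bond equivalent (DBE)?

Molecular formula from the SMILES: C17H16O4.
DoU = (2C + 2 + N − H − X)/2 = (2·17 + 2 + 0 − 16 − 0)/2 = 20/2 = 10.
(Structurally: 2 ring(s) + 8 π bond(s) = 10.)

10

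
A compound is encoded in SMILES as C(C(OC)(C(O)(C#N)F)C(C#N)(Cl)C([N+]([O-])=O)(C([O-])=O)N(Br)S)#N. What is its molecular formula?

C9H5BrClFN5O6S-

Heavy atoms from the SMILES: 1 Br, 9 C, 1 Cl, 1 F, 5 N, 6 O, 1 S.
Implicit hydrogens by atom environment:
  8 × C: no H
  4 × N: no H
  3 × O: no H
  2 × O (charge -1): no H
  1 × Br: no H
  1 × C: 3 H
  1 × Cl: no H
  1 × F: no H
  1 × N (charge +1): no H
  1 × O: 1 H
  1 × S: 1 H
  Total hydrogens = 5.
Net charge -1.
Molecular formula: C9H5BrClFN5O6S-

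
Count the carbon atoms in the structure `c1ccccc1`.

The symbol for carbon appears 6 times in the SMILES. Lowercase c denotes aromatic carbon and counts toward C.

6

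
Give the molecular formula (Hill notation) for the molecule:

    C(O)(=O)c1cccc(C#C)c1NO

Heavy atoms from the SMILES: 9 C, 1 N, 3 O.
Implicit hydrogens by atom environment:
  3 × C (aromatic): 1 H each → 3
  3 × C (aromatic): no H
  2 × C: no H
  2 × O: 1 H each → 2
  1 × C: 1 H
  1 × N: 1 H
  1 × O: no H
  Total hydrogens = 7.
Molecular formula: C9H7NO3

C9H7NO3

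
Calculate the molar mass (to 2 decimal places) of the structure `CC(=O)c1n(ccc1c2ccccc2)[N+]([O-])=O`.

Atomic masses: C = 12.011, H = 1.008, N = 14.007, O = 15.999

Molecular formula: C12H10N2O3.
M = 12×12.011 + 10×1.008 + 2×14.007 + 3×15.999 = 230.22 g/mol.

230.22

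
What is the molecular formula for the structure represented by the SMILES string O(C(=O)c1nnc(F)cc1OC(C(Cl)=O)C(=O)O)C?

Heavy atoms from the SMILES: 9 C, 1 Cl, 1 F, 2 N, 6 O.
Implicit hydrogens by atom environment:
  5 × O: no H
  3 × C (aromatic): no H
  3 × C: no H
  2 × N (aromatic): no H
  1 × C: 3 H
  1 × C (aromatic): 1 H
  1 × C: 1 H
  1 × Cl: no H
  1 × F: no H
  1 × O: 1 H
  Total hydrogens = 6.
Molecular formula: C9H6ClFN2O6

C9H6ClFN2O6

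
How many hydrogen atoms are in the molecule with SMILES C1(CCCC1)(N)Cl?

Hydrogens are implicit in SMILES; fill each atom to its normal valence:
  4 × C: 2 H each → 8
  1 × C: no H
  1 × Cl: no H
  1 × N: 2 H
  Total hydrogens = 10.

10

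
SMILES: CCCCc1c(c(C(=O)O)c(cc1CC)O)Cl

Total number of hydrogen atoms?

17

Hydrogens are implicit in SMILES; fill each atom to its normal valence:
  5 × C (aromatic): no H
  4 × C: 2 H each → 8
  2 × C: 3 H each → 6
  2 × O: 1 H each → 2
  1 × C (aromatic): 1 H
  1 × C: no H
  1 × Cl: no H
  1 × O: no H
  Total hydrogens = 17.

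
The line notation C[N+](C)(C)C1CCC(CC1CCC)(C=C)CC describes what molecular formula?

C16H32N+

Heavy atoms from the SMILES: 16 C, 1 N.
Implicit hydrogens by atom environment:
  7 × C: 2 H each → 14
  5 × C: 3 H each → 15
  3 × C: 1 H each → 3
  1 × C: no H
  1 × N (charge +1): no H
  Total hydrogens = 32.
Net charge +1.
Molecular formula: C16H32N+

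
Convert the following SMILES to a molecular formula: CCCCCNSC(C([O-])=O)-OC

C8H16NO3S-

Heavy atoms from the SMILES: 8 C, 1 N, 3 O, 1 S.
Implicit hydrogens by atom environment:
  4 × C: 2 H each → 8
  2 × C: 3 H each → 6
  2 × O: no H
  1 × C: 1 H
  1 × C: no H
  1 × N: 1 H
  1 × O (charge -1): no H
  1 × S: no H
  Total hydrogens = 16.
Net charge -1.
Molecular formula: C8H16NO3S-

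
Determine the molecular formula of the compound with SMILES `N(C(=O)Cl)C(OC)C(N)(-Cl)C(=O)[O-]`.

Heavy atoms from the SMILES: 5 C, 2 Cl, 2 N, 4 O.
Implicit hydrogens by atom environment:
  3 × C: no H
  3 × O: no H
  2 × Cl: no H
  1 × C: 3 H
  1 × C: 1 H
  1 × N: 2 H
  1 × N: 1 H
  1 × O (charge -1): no H
  Total hydrogens = 7.
Net charge -1.
Molecular formula: C5H7Cl2N2O4-

C5H7Cl2N2O4-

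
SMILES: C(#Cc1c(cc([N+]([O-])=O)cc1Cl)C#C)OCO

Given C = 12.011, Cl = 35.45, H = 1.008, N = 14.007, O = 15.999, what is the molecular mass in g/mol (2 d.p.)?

Molecular formula: C11H6ClNO4.
M = 11×12.011 + 1×35.45 + 6×1.008 + 1×14.007 + 4×15.999 = 251.62 g/mol.

251.62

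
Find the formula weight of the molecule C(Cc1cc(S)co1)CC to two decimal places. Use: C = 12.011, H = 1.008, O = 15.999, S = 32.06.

156.24

Molecular formula: C8H12OS.
M = 8×12.011 + 12×1.008 + 1×15.999 + 1×32.06 = 156.24 g/mol.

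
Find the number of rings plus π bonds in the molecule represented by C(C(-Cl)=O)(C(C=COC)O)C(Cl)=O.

3

Molecular formula from the SMILES: C7H8Cl2O4.
DoU = (2C + 2 + N − H − X)/2 = (2·7 + 2 + 0 − 8 − 2)/2 = 6/2 = 3.
(Structurally: 0 ring(s) + 3 π bond(s) = 3.)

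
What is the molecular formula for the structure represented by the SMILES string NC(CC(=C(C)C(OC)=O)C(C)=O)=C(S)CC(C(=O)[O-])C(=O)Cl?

Heavy atoms from the SMILES: 14 C, 1 Cl, 1 N, 6 O, 1 S.
Implicit hydrogens by atom environment:
  8 × C: no H
  5 × O: no H
  3 × C: 3 H each → 9
  2 × C: 2 H each → 4
  1 × C: 1 H
  1 × Cl: no H
  1 × N: 2 H
  1 × O (charge -1): no H
  1 × S: 1 H
  Total hydrogens = 17.
Net charge -1.
Molecular formula: C14H17ClNO6S-

C14H17ClNO6S-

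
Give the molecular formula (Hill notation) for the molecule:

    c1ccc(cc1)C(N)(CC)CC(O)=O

Heavy atoms from the SMILES: 11 C, 1 N, 2 O.
Implicit hydrogens by atom environment:
  5 × C (aromatic): 1 H each → 5
  2 × C: 2 H each → 4
  2 × C: no H
  1 × C: 3 H
  1 × C (aromatic): no H
  1 × N: 2 H
  1 × O: 1 H
  1 × O: no H
  Total hydrogens = 15.
Molecular formula: C11H15NO2

C11H15NO2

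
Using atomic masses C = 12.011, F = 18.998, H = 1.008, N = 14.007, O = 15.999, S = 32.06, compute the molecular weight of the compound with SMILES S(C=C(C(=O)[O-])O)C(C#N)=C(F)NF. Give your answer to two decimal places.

Molecular formula: C6H3F2N2O3S-.
M = 6×12.011 + 2×18.998 + 3×1.008 + 2×14.007 + 3×15.999 + 1×32.06 = 221.16 g/mol.

221.16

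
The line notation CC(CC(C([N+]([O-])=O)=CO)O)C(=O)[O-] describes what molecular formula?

C7H10NO6-

Heavy atoms from the SMILES: 7 C, 1 N, 6 O.
Implicit hydrogens by atom environment:
  3 × C: 1 H each → 3
  2 × C: no H
  2 × O: 1 H each → 2
  2 × O: no H
  2 × O (charge -1): no H
  1 × C: 3 H
  1 × C: 2 H
  1 × N (charge +1): no H
  Total hydrogens = 10.
Net charge -1.
Molecular formula: C7H10NO6-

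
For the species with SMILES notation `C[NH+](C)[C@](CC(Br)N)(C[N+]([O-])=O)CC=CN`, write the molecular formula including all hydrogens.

C9H20BrN4O2+

Heavy atoms from the SMILES: 1 Br, 9 C, 4 N, 2 O.
Implicit hydrogens by atom environment:
  3 × C: 2 H each → 6
  3 × C: 1 H each → 3
  2 × C: 3 H each → 6
  2 × N: 2 H each → 4
  1 × Br: no H
  1 × C: no H
  1 × N (charge +1): 1 H
  1 × N (charge +1): no H
  1 × O: no H
  1 × O (charge -1): no H
  Total hydrogens = 20.
Net charge +1.
Molecular formula: C9H20BrN4O2+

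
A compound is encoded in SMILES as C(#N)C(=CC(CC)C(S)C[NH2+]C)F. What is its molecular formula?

C9H16FN2S+

Heavy atoms from the SMILES: 9 C, 1 F, 2 N, 1 S.
Implicit hydrogens by atom environment:
  3 × C: 1 H each → 3
  2 × C: 3 H each → 6
  2 × C: 2 H each → 4
  2 × C: no H
  1 × F: no H
  1 × N (charge +1): 2 H
  1 × N: no H
  1 × S: 1 H
  Total hydrogens = 16.
Net charge +1.
Molecular formula: C9H16FN2S+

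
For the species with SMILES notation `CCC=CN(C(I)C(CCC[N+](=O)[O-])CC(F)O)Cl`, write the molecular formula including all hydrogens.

C11H19ClFIN2O3

Heavy atoms from the SMILES: 11 C, 1 Cl, 1 F, 1 I, 2 N, 3 O.
Implicit hydrogens by atom environment:
  5 × C: 2 H each → 10
  5 × C: 1 H each → 5
  1 × C: 3 H
  1 × Cl: no H
  1 × F: no H
  1 × I: no H
  1 × N: no H
  1 × N (charge +1): no H
  1 × O: 1 H
  1 × O: no H
  1 × O (charge -1): no H
  Total hydrogens = 19.
Molecular formula: C11H19ClFIN2O3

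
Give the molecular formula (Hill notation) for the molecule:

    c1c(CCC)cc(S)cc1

Heavy atoms from the SMILES: 9 C, 1 S.
Implicit hydrogens by atom environment:
  4 × C (aromatic): 1 H each → 4
  2 × C: 2 H each → 4
  2 × C (aromatic): no H
  1 × C: 3 H
  1 × S: 1 H
  Total hydrogens = 12.
Molecular formula: C9H12S

C9H12S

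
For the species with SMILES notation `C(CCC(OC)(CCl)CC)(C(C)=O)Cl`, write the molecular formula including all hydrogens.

C10H18Cl2O2

Heavy atoms from the SMILES: 10 C, 2 Cl, 2 O.
Implicit hydrogens by atom environment:
  4 × C: 2 H each → 8
  3 × C: 3 H each → 9
  2 × C: no H
  2 × Cl: no H
  2 × O: no H
  1 × C: 1 H
  Total hydrogens = 18.
Molecular formula: C10H18Cl2O2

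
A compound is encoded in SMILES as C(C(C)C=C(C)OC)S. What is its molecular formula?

C7H14OS

Heavy atoms from the SMILES: 7 C, 1 O, 1 S.
Implicit hydrogens by atom environment:
  3 × C: 3 H each → 9
  2 × C: 1 H each → 2
  1 × C: 2 H
  1 × C: no H
  1 × O: no H
  1 × S: 1 H
  Total hydrogens = 14.
Molecular formula: C7H14OS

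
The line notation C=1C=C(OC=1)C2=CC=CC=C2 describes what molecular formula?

C10H8O

Heavy atoms from the SMILES: 10 C, 1 O.
Implicit hydrogens by atom environment:
  8 × C (aromatic): 1 H each → 8
  2 × C (aromatic): no H
  1 × O (aromatic): no H
  Total hydrogens = 8.
Molecular formula: C10H8O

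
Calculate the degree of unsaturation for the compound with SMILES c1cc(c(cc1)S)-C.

Molecular formula from the SMILES: C7H8S.
DoU = (2C + 2 + N − H − X)/2 = (2·7 + 2 + 0 − 8 − 0)/2 = 8/2 = 4.
(Structurally: 1 ring(s) + 3 π bond(s) = 4.)

4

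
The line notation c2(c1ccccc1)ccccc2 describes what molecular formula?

Heavy atoms from the SMILES: 12 C.
Implicit hydrogens by atom environment:
  10 × C (aromatic): 1 H each → 10
  2 × C (aromatic): no H
  Total hydrogens = 10.
Molecular formula: C12H10

C12H10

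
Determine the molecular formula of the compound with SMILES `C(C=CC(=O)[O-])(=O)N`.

Heavy atoms from the SMILES: 4 C, 1 N, 3 O.
Implicit hydrogens by atom environment:
  2 × C: 1 H each → 2
  2 × C: no H
  2 × O: no H
  1 × N: 2 H
  1 × O (charge -1): no H
  Total hydrogens = 4.
Net charge -1.
Molecular formula: C4H4NO3-

C4H4NO3-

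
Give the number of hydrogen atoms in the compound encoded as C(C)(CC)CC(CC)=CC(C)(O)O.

22

Hydrogens are implicit in SMILES; fill each atom to its normal valence:
  4 × C: 3 H each → 12
  3 × C: 2 H each → 6
  2 × C: 1 H each → 2
  2 × C: no H
  2 × O: 1 H each → 2
  Total hydrogens = 22.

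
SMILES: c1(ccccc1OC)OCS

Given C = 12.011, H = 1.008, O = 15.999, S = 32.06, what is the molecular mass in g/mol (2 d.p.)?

Molecular formula: C8H10O2S.
M = 8×12.011 + 10×1.008 + 2×15.999 + 1×32.06 = 170.23 g/mol.

170.23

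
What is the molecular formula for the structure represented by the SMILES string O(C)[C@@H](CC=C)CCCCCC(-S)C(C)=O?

Heavy atoms from the SMILES: 13 C, 2 O, 1 S.
Implicit hydrogens by atom environment:
  7 × C: 2 H each → 14
  3 × C: 1 H each → 3
  2 × C: 3 H each → 6
  2 × O: no H
  1 × C: no H
  1 × S: 1 H
  Total hydrogens = 24.
Molecular formula: C13H24O2S

C13H24O2S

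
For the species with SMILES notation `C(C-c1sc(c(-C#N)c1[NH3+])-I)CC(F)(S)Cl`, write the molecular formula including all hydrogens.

C9H10ClFIN2S2+

Heavy atoms from the SMILES: 9 C, 1 Cl, 1 F, 1 I, 2 N, 2 S.
Implicit hydrogens by atom environment:
  4 × C (aromatic): no H
  3 × C: 2 H each → 6
  2 × C: no H
  1 × Cl: no H
  1 × F: no H
  1 × I: no H
  1 × N (charge +1): 3 H
  1 × N: no H
  1 × S: 1 H
  1 × S (aromatic): no H
  Total hydrogens = 10.
Net charge +1.
Molecular formula: C9H10ClFIN2S2+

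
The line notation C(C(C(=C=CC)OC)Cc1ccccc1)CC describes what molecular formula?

Heavy atoms from the SMILES: 16 C, 1 O.
Implicit hydrogens by atom environment:
  5 × C (aromatic): 1 H each → 5
  3 × C: 3 H each → 9
  3 × C: 2 H each → 6
  2 × C: 1 H each → 2
  2 × C: no H
  1 × C (aromatic): no H
  1 × O: no H
  Total hydrogens = 22.
Molecular formula: C16H22O

C16H22O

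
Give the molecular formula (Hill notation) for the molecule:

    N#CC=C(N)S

Heavy atoms from the SMILES: 3 C, 2 N, 1 S.
Implicit hydrogens by atom environment:
  2 × C: no H
  1 × C: 1 H
  1 × N: 2 H
  1 × N: no H
  1 × S: 1 H
  Total hydrogens = 4.
Molecular formula: C3H4N2S

C3H4N2S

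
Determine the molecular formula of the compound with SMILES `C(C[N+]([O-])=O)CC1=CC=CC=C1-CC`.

C11H15NO2

Heavy atoms from the SMILES: 11 C, 1 N, 2 O.
Implicit hydrogens by atom environment:
  4 × C: 2 H each → 8
  4 × C (aromatic): 1 H each → 4
  2 × C (aromatic): no H
  1 × C: 3 H
  1 × N (charge +1): no H
  1 × O: no H
  1 × O (charge -1): no H
  Total hydrogens = 15.
Molecular formula: C11H15NO2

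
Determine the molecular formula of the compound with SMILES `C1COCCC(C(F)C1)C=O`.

Heavy atoms from the SMILES: 8 C, 1 F, 2 O.
Implicit hydrogens by atom environment:
  5 × C: 2 H each → 10
  3 × C: 1 H each → 3
  2 × O: no H
  1 × F: no H
  Total hydrogens = 13.
Molecular formula: C8H13FO2

C8H13FO2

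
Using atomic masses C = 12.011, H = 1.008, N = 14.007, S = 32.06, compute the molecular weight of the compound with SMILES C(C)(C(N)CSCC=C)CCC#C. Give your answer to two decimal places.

Molecular formula: C11H19NS.
M = 11×12.011 + 19×1.008 + 1×14.007 + 1×32.06 = 197.34 g/mol.

197.34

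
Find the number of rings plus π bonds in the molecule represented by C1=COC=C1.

3

Molecular formula from the SMILES: C4H4O.
DoU = (2C + 2 + N − H − X)/2 = (2·4 + 2 + 0 − 4 − 0)/2 = 6/2 = 3.
(Structurally: 1 ring(s) + 2 π bond(s) = 3.)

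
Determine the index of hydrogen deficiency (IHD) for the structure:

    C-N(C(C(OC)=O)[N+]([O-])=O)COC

2

Molecular formula from the SMILES: C6H12N2O5.
DoU = (2C + 2 + N − H − X)/2 = (2·6 + 2 + 2 − 12 − 0)/2 = 4/2 = 2.
(Structurally: 0 ring(s) + 2 π bond(s) = 2.)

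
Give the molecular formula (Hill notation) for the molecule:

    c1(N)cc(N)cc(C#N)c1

Heavy atoms from the SMILES: 7 C, 3 N.
Implicit hydrogens by atom environment:
  3 × C (aromatic): 1 H each → 3
  3 × C (aromatic): no H
  2 × N: 2 H each → 4
  1 × C: no H
  1 × N: no H
  Total hydrogens = 7.
Molecular formula: C7H7N3

C7H7N3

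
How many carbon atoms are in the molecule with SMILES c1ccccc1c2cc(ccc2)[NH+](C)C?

14

The symbol for carbon appears 14 times in the SMILES. Lowercase c denotes aromatic carbon and counts toward C.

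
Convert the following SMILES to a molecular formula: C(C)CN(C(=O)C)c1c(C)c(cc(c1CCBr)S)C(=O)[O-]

Heavy atoms from the SMILES: 1 Br, 15 C, 1 N, 3 O, 1 S.
Implicit hydrogens by atom environment:
  5 × C (aromatic): no H
  4 × C: 2 H each → 8
  3 × C: 3 H each → 9
  2 × C: no H
  2 × O: no H
  1 × Br: no H
  1 × C (aromatic): 1 H
  1 × N: no H
  1 × O (charge -1): no H
  1 × S: 1 H
  Total hydrogens = 19.
Net charge -1.
Molecular formula: C15H19BrNO3S-

C15H19BrNO3S-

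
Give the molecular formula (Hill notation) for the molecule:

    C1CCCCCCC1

Heavy atoms from the SMILES: 8 C.
Implicit hydrogens by atom environment:
  8 × C: 2 H each → 16
  Total hydrogens = 16.
Molecular formula: C8H16

C8H16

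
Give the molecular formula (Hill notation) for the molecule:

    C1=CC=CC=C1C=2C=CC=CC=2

Heavy atoms from the SMILES: 12 C.
Implicit hydrogens by atom environment:
  10 × C (aromatic): 1 H each → 10
  2 × C (aromatic): no H
  Total hydrogens = 10.
Molecular formula: C12H10

C12H10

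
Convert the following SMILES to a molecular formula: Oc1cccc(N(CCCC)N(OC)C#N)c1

Heavy atoms from the SMILES: 12 C, 3 N, 2 O.
Implicit hydrogens by atom environment:
  4 × C (aromatic): 1 H each → 4
  3 × C: 2 H each → 6
  3 × N: no H
  2 × C: 3 H each → 6
  2 × C (aromatic): no H
  1 × C: no H
  1 × O: 1 H
  1 × O: no H
  Total hydrogens = 17.
Molecular formula: C12H17N3O2

C12H17N3O2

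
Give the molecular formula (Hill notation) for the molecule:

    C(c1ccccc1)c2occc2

Heavy atoms from the SMILES: 11 C, 1 O.
Implicit hydrogens by atom environment:
  8 × C (aromatic): 1 H each → 8
  2 × C (aromatic): no H
  1 × C: 2 H
  1 × O (aromatic): no H
  Total hydrogens = 10.
Molecular formula: C11H10O

C11H10O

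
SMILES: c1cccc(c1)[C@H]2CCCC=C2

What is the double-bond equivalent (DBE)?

6

Molecular formula from the SMILES: C12H14.
DoU = (2C + 2 + N − H − X)/2 = (2·12 + 2 + 0 − 14 − 0)/2 = 12/2 = 6.
(Structurally: 2 ring(s) + 4 π bond(s) = 6.)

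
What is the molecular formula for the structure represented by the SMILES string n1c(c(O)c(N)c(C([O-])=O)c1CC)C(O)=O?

Heavy atoms from the SMILES: 9 C, 2 N, 5 O.
Implicit hydrogens by atom environment:
  5 × C (aromatic): no H
  2 × C: no H
  2 × O: 1 H each → 2
  2 × O: no H
  1 × C: 3 H
  1 × C: 2 H
  1 × N: 2 H
  1 × N (aromatic): no H
  1 × O (charge -1): no H
  Total hydrogens = 9.
Net charge -1.
Molecular formula: C9H9N2O5-

C9H9N2O5-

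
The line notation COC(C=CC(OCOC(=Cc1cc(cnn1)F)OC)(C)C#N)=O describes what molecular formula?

Heavy atoms from the SMILES: 15 C, 1 F, 3 N, 5 O.
Implicit hydrogens by atom environment:
  5 × O: no H
  4 × C: no H
  3 × C: 3 H each → 9
  3 × C: 1 H each → 3
  2 × C (aromatic): 1 H each → 2
  2 × C (aromatic): no H
  2 × N (aromatic): no H
  1 × C: 2 H
  1 × F: no H
  1 × N: no H
  Total hydrogens = 16.
Molecular formula: C15H16FN3O5

C15H16FN3O5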